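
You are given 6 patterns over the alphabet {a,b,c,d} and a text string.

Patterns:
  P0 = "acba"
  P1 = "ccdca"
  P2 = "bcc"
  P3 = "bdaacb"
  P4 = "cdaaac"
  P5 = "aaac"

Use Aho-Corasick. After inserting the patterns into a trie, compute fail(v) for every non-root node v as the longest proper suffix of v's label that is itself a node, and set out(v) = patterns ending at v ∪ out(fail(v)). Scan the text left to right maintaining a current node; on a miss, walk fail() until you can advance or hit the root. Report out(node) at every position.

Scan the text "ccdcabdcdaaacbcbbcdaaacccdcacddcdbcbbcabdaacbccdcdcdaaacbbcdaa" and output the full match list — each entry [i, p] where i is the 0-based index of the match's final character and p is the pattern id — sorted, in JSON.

Build automaton:
Trie (insert patterns):
  0='ε' goto a→1 b→10 c→5
  1='a' goto a→23 c→2
  2='ac' goto b→3
  3='acb' goto a→4
  4='acba' goto ·  [P0 ends]
  5='c' goto c→6 d→18
  6='cc' goto d→7
  7='ccd' goto c→8
  8='ccdc' goto a→9
  9='ccdca' goto ·  [P1 ends]
  10='b' goto c→11 d→13
  11='bc' goto c→12
  12='bcc' goto ·  [P2 ends]
  13='bd' goto a→14
  14='bda' goto a→15
  15='bdaa' goto c→16
  16='bdaac' goto b→17
  17='bdaacb' goto ·  [P3 ends]
  18='cd' goto a→19
  19='cda' goto a→20
  20='cdaa' goto a→21
  21='cdaaa' goto c→22
  22='cdaaac' goto ·  [P4 ends]
  23='aa' goto a→24
  24='aaa' goto c→25
  25='aaac' goto ·  [P5 ends]

Failure links (BFS by depth):
  fail(1) 'a': from fail(0)=0 chase 'a': 0 ⇒ 0;  out=∅∪out(0)=∅
  fail(5) 'c': from fail(0)=0 chase 'c': 0 ⇒ 0;  out=∅∪out(0)=∅
  fail(10) 'b': from fail(0)=0 chase 'b': 0 ⇒ 0;  out=∅∪out(0)=∅
  fail(2) 'ac': from fail(1)=0 chase 'c': 0 ⇒ 5;  out=∅∪out(5)=∅
  fail(6) 'cc': from fail(5)=0 chase 'c': 0 ⇒ 5;  out=∅∪out(5)=∅
  fail(11) 'bc': from fail(10)=0 chase 'c': 0 ⇒ 5;  out=∅∪out(5)=∅
  fail(13) 'bd': from fail(10)=0 chase 'd': 0 ⇒ 0;  out=∅∪out(0)=∅
  fail(18) 'cd': from fail(5)=0 chase 'd': 0 ⇒ 0;  out=∅∪out(0)=∅
  fail(23) 'aa': from fail(1)=0 chase 'a': 0 ⇒ 1;  out=∅∪out(1)=∅
  fail(3) 'acb': from fail(2)=5 chase 'b': 5→0 ⇒ 10;  out=∅∪out(10)=∅
  fail(7) 'ccd': from fail(6)=5 chase 'd': 5 ⇒ 18;  out=∅∪out(18)=∅
  fail(12) 'bcc': from fail(11)=5 chase 'c': 5 ⇒ 6;  out={2}∪out(6)={2}
  fail(14) 'bda': from fail(13)=0 chase 'a': 0 ⇒ 1;  out=∅∪out(1)=∅
  fail(19) 'cda': from fail(18)=0 chase 'a': 0 ⇒ 1;  out=∅∪out(1)=∅
  fail(24) 'aaa': from fail(23)=1 chase 'a': 1 ⇒ 23;  out=∅∪out(23)=∅
  fail(4) 'acba': from fail(3)=10 chase 'a': 10→0 ⇒ 1;  out={0}∪out(1)={0}
  fail(8) 'ccdc': from fail(7)=18 chase 'c': 18→0 ⇒ 5;  out=∅∪out(5)=∅
  fail(15) 'bdaa': from fail(14)=1 chase 'a': 1 ⇒ 23;  out=∅∪out(23)=∅
  fail(20) 'cdaa': from fail(19)=1 chase 'a': 1 ⇒ 23;  out=∅∪out(23)=∅
  fail(25) 'aaac': from fail(24)=23 chase 'c': 23→1 ⇒ 2;  out={5}∪out(2)={5}
  fail(9) 'ccdca': from fail(8)=5 chase 'a': 5→0 ⇒ 1;  out={1}∪out(1)={1}
  fail(16) 'bdaac': from fail(15)=23 chase 'c': 23→1 ⇒ 2;  out=∅∪out(2)=∅
  fail(21) 'cdaaa': from fail(20)=23 chase 'a': 23 ⇒ 24;  out=∅∪out(24)=∅
  fail(17) 'bdaacb': from fail(16)=2 chase 'b': 2 ⇒ 3;  out={3}∪out(3)={3}
  fail(22) 'cdaaac': from fail(21)=24 chase 'c': 24 ⇒ 25;  out={4}∪out(25)={4,5}

Run:
pos 0 'c': at 5
pos 1 'c': at 6
pos 2 'd': at 7
pos 3 'c': at 8
pos 4 'a': at 9  emit P1@[0:4]
pos 5 'b': at 10 (via fail)
pos 6 'd': at 13
pos 7 'c': at 5 (via fail)
pos 8 'd': at 18
pos 9 'a': at 19
pos 10 'a': at 20
pos 11 'a': at 21
pos 12 'c': at 22  emit P4@[7:12],P5@[9:12]
pos 13 'b': at 3 (via fail)
pos 14 'c': at 11 (via fail)
pos 15 'b': at 10 (via fail)
pos 16 'b': at 10 (via fail)
pos 17 'c': at 11
pos 18 'd': at 18 (via fail)
pos 19 'a': at 19
pos 20 'a': at 20
pos 21 'a': at 21
pos 22 'c': at 22  emit P4@[17:22],P5@[19:22]
pos 23 'c': at 6 (via fail)
pos 24 'c': at 6 (via fail)
pos 25 'd': at 7
pos 26 'c': at 8
pos 27 'a': at 9  emit P1@[23:27]
pos 28 'c': at 2 (via fail)
pos 29 'd': at 18 (via fail)
pos 30 'd': at 0 (via fail)
pos 31 'c': at 5
pos 32 'd': at 18
pos 33 'b': at 10 (via fail)
pos 34 'c': at 11
pos 35 'b': at 10 (via fail)
pos 36 'b': at 10 (via fail)
pos 37 'c': at 11
pos 38 'a': at 1 (via fail)
pos 39 'b': at 10 (via fail)
pos 40 'd': at 13
pos 41 'a': at 14
pos 42 'a': at 15
pos 43 'c': at 16
pos 44 'b': at 17  emit P3@[39:44]
pos 45 'c': at 11 (via fail)
pos 46 'c': at 12  emit P2@[44:46]
pos 47 'd': at 7 (via fail)
pos 48 'c': at 8
pos 49 'd': at 18 (via fail)
pos 50 'c': at 5 (via fail)
pos 51 'd': at 18
pos 52 'a': at 19
pos 53 'a': at 20
pos 54 'a': at 21
pos 55 'c': at 22  emit P4@[50:55],P5@[52:55]
pos 56 'b': at 3 (via fail)
pos 57 'b': at 10 (via fail)
pos 58 'c': at 11
pos 59 'd': at 18 (via fail)
pos 60 'a': at 19
pos 61 'a': at 20

Result: [[4,1],[12,4],[12,5],[22,4],[22,5],[27,1],[44,3],[46,2],[55,4],[55,5]]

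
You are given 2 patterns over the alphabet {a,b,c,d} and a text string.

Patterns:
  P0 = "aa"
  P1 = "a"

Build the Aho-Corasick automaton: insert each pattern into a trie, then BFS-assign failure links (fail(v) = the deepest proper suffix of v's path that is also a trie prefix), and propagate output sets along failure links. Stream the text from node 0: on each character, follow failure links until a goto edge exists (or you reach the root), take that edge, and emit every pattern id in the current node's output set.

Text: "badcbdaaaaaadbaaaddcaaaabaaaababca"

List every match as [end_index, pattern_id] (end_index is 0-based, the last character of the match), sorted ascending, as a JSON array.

Build automaton:
Trie nodes:
  0='ε' goto a→1
  1='a' goto a→2  ←P1
  2='aa' goto ·  ←P0

BFS fail/out derivation:
  fail(1) 'a': from fail(0)=0 chase 'a': 0 ⇒ 0;  out={1}∪out(0)={1}
  fail(2) 'aa': from fail(1)=0 chase 'a': 0 ⇒ 1;  out={0}∪out(1)={0,1}

Text stream:
i=0 'b': node 0→0
i=1 'a': node 0→1  → match P1@[1:1]
i=2 'd': node 1→0 ·f
i=3 'c': node 0→0
i=4 'b': node 0→0
i=5 'd': node 0→0
i=6 'a': node 0→1  → match P1@[6:6]
i=7 'a': node 1→2  → match P0@[6:7],P1@[7:7]
i=8 'a': node 2→2 ·f  → match P0@[7:8],P1@[8:8]
i=9 'a': node 2→2 ·f  → match P0@[8:9],P1@[9:9]
i=10 'a': node 2→2 ·f  → match P0@[9:10],P1@[10:10]
i=11 'a': node 2→2 ·f  → match P0@[10:11],P1@[11:11]
i=12 'd': node 2→0 ·f
i=13 'b': node 0→0
i=14 'a': node 0→1  → match P1@[14:14]
i=15 'a': node 1→2  → match P0@[14:15],P1@[15:15]
i=16 'a': node 2→2 ·f  → match P0@[15:16],P1@[16:16]
i=17 'd': node 2→0 ·f
i=18 'd': node 0→0
i=19 'c': node 0→0
i=20 'a': node 0→1  → match P1@[20:20]
i=21 'a': node 1→2  → match P0@[20:21],P1@[21:21]
i=22 'a': node 2→2 ·f  → match P0@[21:22],P1@[22:22]
i=23 'a': node 2→2 ·f  → match P0@[22:23],P1@[23:23]
i=24 'b': node 2→0 ·f
i=25 'a': node 0→1  → match P1@[25:25]
i=26 'a': node 1→2  → match P0@[25:26],P1@[26:26]
i=27 'a': node 2→2 ·f  → match P0@[26:27],P1@[27:27]
i=28 'a': node 2→2 ·f  → match P0@[27:28],P1@[28:28]
i=29 'b': node 2→0 ·f
i=30 'a': node 0→1  → match P1@[30:30]
i=31 'b': node 1→0 ·f
i=32 'c': node 0→0
i=33 'a': node 0→1  → match P1@[33:33]

Matches: [[1,1],[6,1],[7,0],[7,1],[8,0],[8,1],[9,0],[9,1],[10,0],[10,1],[11,0],[11,1],[14,1],[15,0],[15,1],[16,0],[16,1],[20,1],[21,0],[21,1],[22,0],[22,1],[23,0],[23,1],[25,1],[26,0],[26,1],[27,0],[27,1],[28,0],[28,1],[30,1],[33,1]]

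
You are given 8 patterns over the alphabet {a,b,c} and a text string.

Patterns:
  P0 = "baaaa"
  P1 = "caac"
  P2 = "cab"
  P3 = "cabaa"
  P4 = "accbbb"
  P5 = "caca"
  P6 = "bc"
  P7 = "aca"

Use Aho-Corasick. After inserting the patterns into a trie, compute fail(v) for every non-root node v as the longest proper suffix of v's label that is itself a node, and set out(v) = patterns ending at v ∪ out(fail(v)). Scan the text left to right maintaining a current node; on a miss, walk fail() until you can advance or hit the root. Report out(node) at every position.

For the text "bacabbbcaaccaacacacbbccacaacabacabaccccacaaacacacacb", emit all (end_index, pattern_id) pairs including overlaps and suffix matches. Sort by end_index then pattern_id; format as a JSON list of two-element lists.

Build:
Trie (insert patterns):
  0='ε' goto a→13 b→1 c→6
  1='b' goto a→2 c→21
  2='ba' goto a→3
  3='baa' goto a→4
  4='baaa' goto a→5
  5='baaaa' goto ·  [P0 ends]
  6='c' goto a→7
  7='ca' goto a→8 b→10 c→19
  8='caa' goto c→9
  9='caac' goto ·  [P1 ends]
  10='cab' goto a→11  [P2 ends]
  11='caba' goto a→12
  12='cabaa' goto ·  [P3 ends]
  13='a' goto c→14
  14='ac' goto a→22 c→15
  15='acc' goto b→16
  16='accb' goto b→17
  17='accbb' goto b→18
  18='accbbb' goto ·  [P4 ends]
  19='cac' goto a→20
  20='caca' goto ·  [P5 ends]
  21='bc' goto ·  [P6 ends]
  22='aca' goto ·  [P7 ends]

Failure links (BFS by depth):
  n1('b'): parent n0 fail=0; on 'b' 0 → fail=0;  out ∅∪∅=∅
  n6('c'): parent n0 fail=0; on 'c' 0 → fail=0;  out ∅∪∅=∅
  n13('a'): parent n0 fail=0; on 'a' 0 → fail=0;  out ∅∪∅=∅
  n2('ba'): parent n1 fail=0; on 'a' 0 → fail=13;  out ∅∪∅=∅
  n7('ca'): parent n6 fail=0; on 'a' 0 → fail=13;  out ∅∪∅=∅
  n14('ac'): parent n13 fail=0; on 'c' 0 → fail=6;  out ∅∪∅=∅
  n21('bc'): parent n1 fail=0; on 'c' 0 → fail=6;  out {6}∪∅={6}
  n3('baa'): parent n2 fail=13; on 'a' 13→0 → fail=13;  out ∅∪∅=∅
  n8('caa'): parent n7 fail=13; on 'a' 13→0 → fail=13;  out ∅∪∅=∅
  n10('cab'): parent n7 fail=13; on 'b' 13→0 → fail=1;  out {2}∪∅={2}
  n15('acc'): parent n14 fail=6; on 'c' 6→0 → fail=6;  out ∅∪∅=∅
  n19('cac'): parent n7 fail=13; on 'c' 13 → fail=14;  out ∅∪∅=∅
  n22('aca'): parent n14 fail=6; on 'a' 6 → fail=7;  out {7}∪∅={7}
  n4('baaa'): parent n3 fail=13; on 'a' 13→0 → fail=13;  out ∅∪∅=∅
  n9('caac'): parent n8 fail=13; on 'c' 13 → fail=14;  out {1}∪∅={1}
  n11('caba'): parent n10 fail=1; on 'a' 1 → fail=2;  out ∅∪∅=∅
  n16('accb'): parent n15 fail=6; on 'b' 6→0 → fail=1;  out ∅∪∅=∅
  n20('caca'): parent n19 fail=14; on 'a' 14 → fail=22;  out {5}∪{7}={5,7}
  n5('baaaa'): parent n4 fail=13; on 'a' 13→0 → fail=13;  out {0}∪∅={0}
  n12('cabaa'): parent n11 fail=2; on 'a' 2 → fail=3;  out {3}∪∅={3}
  n17('accbb'): parent n16 fail=1; on 'b' 1→0 → fail=1;  out ∅∪∅=∅
  n18('accbbb'): parent n17 fail=1; on 'b' 1→0 → fail=1;  out {4}∪∅={4}

Run:
pos 0 'b': at 1
pos 1 'a': at 2
pos 2 'c': at 14 ·f
pos 3 'a': at 22  → match P7@[1:3]
pos 4 'b': at 10 ·f  → match P2@[2:4]
pos 5 'b': at 1 ·f
pos 6 'b': at 1 ·f
pos 7 'c': at 21  → match P6@[6:7]
pos 8 'a': at 7 ·f
pos 9 'a': at 8
pos 10 'c': at 9  → match P1@[7:10]
pos 11 'c': at 15 ·f
pos 12 'a': at 7 ·f
pos 13 'a': at 8
pos 14 'c': at 9  → match P1@[11:14]
pos 15 'a': at 22 ·f  → match P7@[13:15]
pos 16 'c': at 19 ·f
pos 17 'a': at 20  → match P5@[14:17],P7@[15:17]
pos 18 'c': at 19 ·f
pos 19 'b': at 1 ·f
pos 20 'b': at 1 ·f
pos 21 'c': at 21  → match P6@[20:21]
pos 22 'c': at 6 ·f
pos 23 'a': at 7
pos 24 'c': at 19
pos 25 'a': at 20  → match P5@[22:25],P7@[23:25]
pos 26 'a': at 8 ·f
pos 27 'c': at 9  → match P1@[24:27]
pos 28 'a': at 22 ·f  → match P7@[26:28]
pos 29 'b': at 10 ·f  → match P2@[27:29]
pos 30 'a': at 11
pos 31 'c': at 14 ·f
pos 32 'a': at 22  → match P7@[30:32]
pos 33 'b': at 10 ·f  → match P2@[31:33]
pos 34 'a': at 11
pos 35 'c': at 14 ·f
pos 36 'c': at 15
pos 37 'c': at 6 ·f
pos 38 'c': at 6 ·f
pos 39 'a': at 7
pos 40 'c': at 19
pos 41 'a': at 20  → match P5@[38:41],P7@[39:41]
pos 42 'a': at 8 ·f
pos 43 'a': at 13 ·f
pos 44 'c': at 14
pos 45 'a': at 22  → match P7@[43:45]
pos 46 'c': at 19 ·f
pos 47 'a': at 20  → match P5@[44:47],P7@[45:47]
pos 48 'c': at 19 ·f
pos 49 'a': at 20  → match P5@[46:49],P7@[47:49]
pos 50 'c': at 19 ·f
pos 51 'b': at 1 ·f

Result: [[3,7],[4,2],[7,6],[10,1],[14,1],[15,7],[17,5],[17,7],[21,6],[25,5],[25,7],[27,1],[28,7],[29,2],[32,7],[33,2],[41,5],[41,7],[45,7],[47,5],[47,7],[49,5],[49,7]]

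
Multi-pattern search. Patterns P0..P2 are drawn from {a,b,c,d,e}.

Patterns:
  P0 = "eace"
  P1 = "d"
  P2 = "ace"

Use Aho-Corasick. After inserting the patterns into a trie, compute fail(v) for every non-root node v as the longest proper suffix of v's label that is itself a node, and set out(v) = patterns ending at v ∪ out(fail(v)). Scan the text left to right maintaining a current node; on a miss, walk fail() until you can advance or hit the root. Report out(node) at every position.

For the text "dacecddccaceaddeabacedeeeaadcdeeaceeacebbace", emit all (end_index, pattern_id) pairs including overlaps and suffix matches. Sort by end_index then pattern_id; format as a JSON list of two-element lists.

Construct AC machine:
Trie (insert patterns):
  n0 'ε': a→6 d→5 e→1
  n1 'e': a→2
  n2 'ea': c→3
  n3 'eac': e→4
  n4 'eace': ·  ←P0
  n5 'd': ·  ←P1
  n6 'a': c→7
  n7 'ac': e→8
  n8 'ace': ·  ←P2

BFS fail/out derivation:
  fail(1) 'e': from fail(0)=0 chase 'e': 0 ⇒ 0;  out=∅∪out(0)=∅
  fail(5) 'd': from fail(0)=0 chase 'd': 0 ⇒ 0;  out={1}∪out(0)={1}
  fail(6) 'a': from fail(0)=0 chase 'a': 0 ⇒ 0;  out=∅∪out(0)=∅
  fail(2) 'ea': from fail(1)=0 chase 'a': 0 ⇒ 6;  out=∅∪out(6)=∅
  fail(7) 'ac': from fail(6)=0 chase 'c': 0 ⇒ 0;  out=∅∪out(0)=∅
  fail(3) 'eac': from fail(2)=6 chase 'c': 6 ⇒ 7;  out=∅∪out(7)=∅
  fail(8) 'ace': from fail(7)=0 chase 'e': 0 ⇒ 1;  out={2}∪out(1)={2}
  fail(4) 'eace': from fail(3)=7 chase 'e': 7 ⇒ 8;  out={0}∪out(8)={0,2}

Text stream:
pos 0 'd': at 5  emit P1@[0:0]
pos 1 'a': at 6 (via fail)
pos 2 'c': at 7
pos 3 'e': at 8  emit P2@[1:3]
pos 4 'c': at 0 (via fail)
pos 5 'd': at 5  emit P1@[5:5]
pos 6 'd': at 5 (via fail)  emit P1@[6:6]
pos 7 'c': at 0 (via fail)
pos 8 'c': at 0
pos 9 'a': at 6
pos 10 'c': at 7
pos 11 'e': at 8  emit P2@[9:11]
pos 12 'a': at 2 (via fail)
pos 13 'd': at 5 (via fail)  emit P1@[13:13]
pos 14 'd': at 5 (via fail)  emit P1@[14:14]
pos 15 'e': at 1 (via fail)
pos 16 'a': at 2
pos 17 'b': at 0 (via fail)
pos 18 'a': at 6
pos 19 'c': at 7
pos 20 'e': at 8  emit P2@[18:20]
pos 21 'd': at 5 (via fail)  emit P1@[21:21]
pos 22 'e': at 1 (via fail)
pos 23 'e': at 1 (via fail)
pos 24 'e': at 1 (via fail)
pos 25 'a': at 2
pos 26 'a': at 6 (via fail)
pos 27 'd': at 5 (via fail)  emit P1@[27:27]
pos 28 'c': at 0 (via fail)
pos 29 'd': at 5  emit P1@[29:29]
pos 30 'e': at 1 (via fail)
pos 31 'e': at 1 (via fail)
pos 32 'a': at 2
pos 33 'c': at 3
pos 34 'e': at 4  emit P0@[31:34],P2@[32:34]
pos 35 'e': at 1 (via fail)
pos 36 'a': at 2
pos 37 'c': at 3
pos 38 'e': at 4  emit P0@[35:38],P2@[36:38]
pos 39 'b': at 0 (via fail)
pos 40 'b': at 0
pos 41 'a': at 6
pos 42 'c': at 7
pos 43 'e': at 8  emit P2@[41:43]

Matches: [[0,1],[3,2],[5,1],[6,1],[11,2],[13,1],[14,1],[20,2],[21,1],[27,1],[29,1],[34,0],[34,2],[38,0],[38,2],[43,2]]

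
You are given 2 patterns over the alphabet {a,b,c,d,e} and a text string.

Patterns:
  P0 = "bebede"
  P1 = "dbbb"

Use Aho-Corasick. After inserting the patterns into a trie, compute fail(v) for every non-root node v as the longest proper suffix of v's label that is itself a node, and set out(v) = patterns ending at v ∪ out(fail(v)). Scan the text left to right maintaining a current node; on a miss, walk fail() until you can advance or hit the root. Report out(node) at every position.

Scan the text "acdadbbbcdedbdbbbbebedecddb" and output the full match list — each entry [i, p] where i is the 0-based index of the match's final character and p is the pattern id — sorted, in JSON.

Build automaton:
Trie nodes:
  n0 'ε': b→1 d→7
  n1 'b': e→2
  n2 'be': b→3
  n3 'beb': e→4
  n4 'bebe': d→5
  n5 'bebed': e→6
  n6 'bebede': ·  ←P0
  n7 'd': b→8
  n8 'db': b→9
  n9 'dbb': b→10
  n10 'dbbb': ·  ←P1

BFS fail/out derivation:
  n1('b'): parent n0 fail=0; on 'b' 0 → fail=0;  out ∅∪∅=∅
  n7('d'): parent n0 fail=0; on 'd' 0 → fail=0;  out ∅∪∅=∅
  n2('be'): parent n1 fail=0; on 'e' 0 → fail=0;  out ∅∪∅=∅
  n8('db'): parent n7 fail=0; on 'b' 0 → fail=1;  out ∅∪∅=∅
  n3('beb'): parent n2 fail=0; on 'b' 0 → fail=1;  out ∅∪∅=∅
  n9('dbb'): parent n8 fail=1; on 'b' 1→0 → fail=1;  out ∅∪∅=∅
  n4('bebe'): parent n3 fail=1; on 'e' 1 → fail=2;  out ∅∪∅=∅
  n10('dbbb'): parent n9 fail=1; on 'b' 1→0 → fail=1;  out {1}∪∅={1}
  n5('bebed'): parent n4 fail=2; on 'd' 2→0 → fail=7;  out ∅∪∅=∅
  n6('bebede'): parent n5 fail=7; on 'e' 7→0 → fail=0;  out {0}∪∅={0}

Text stream:
i=0 'a': node 0→0
i=1 'c': node 0→0
i=2 'd': node 0→7
i=3 'a': node 7→0 (via fail)
i=4 'd': node 0→7
i=5 'b': node 7→8
i=6 'b': node 8→9
i=7 'b': node 9→10  emit P1@[4:7]
i=8 'c': node 10→0 (via fail)
i=9 'd': node 0→7
i=10 'e': node 7→0 (via fail)
i=11 'd': node 0→7
i=12 'b': node 7→8
i=13 'd': node 8→7 (via fail)
i=14 'b': node 7→8
i=15 'b': node 8→9
i=16 'b': node 9→10  emit P1@[13:16]
i=17 'b': node 10→1 (via fail)
i=18 'e': node 1→2
i=19 'b': node 2→3
i=20 'e': node 3→4
i=21 'd': node 4→5
i=22 'e': node 5→6  emit P0@[17:22]
i=23 'c': node 6→0 (via fail)
i=24 'd': node 0→7
i=25 'd': node 7→7 (via fail)
i=26 'b': node 7→8

All matches (sorted): [[7,1],[16,1],[22,0]]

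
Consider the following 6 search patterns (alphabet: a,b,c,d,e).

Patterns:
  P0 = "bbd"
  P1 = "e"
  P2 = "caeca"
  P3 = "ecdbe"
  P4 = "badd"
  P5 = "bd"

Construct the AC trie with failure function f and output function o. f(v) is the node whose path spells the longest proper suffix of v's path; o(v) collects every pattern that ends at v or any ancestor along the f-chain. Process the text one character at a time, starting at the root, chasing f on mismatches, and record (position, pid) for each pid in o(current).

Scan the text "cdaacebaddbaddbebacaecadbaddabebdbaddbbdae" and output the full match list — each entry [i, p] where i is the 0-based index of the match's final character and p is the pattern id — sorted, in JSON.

Construct AC machine:
Trie nodes:
  n0 'ε': b→1 c→5 e→4
  n1 'b': a→14 b→2 d→17
  n2 'bb': d→3
  n3 'bbd': ·  [P0 ends]
  n4 'e': c→10  [P1 ends]
  n5 'c': a→6
  n6 'ca': e→7
  n7 'cae': c→8
  n8 'caec': a→9
  n9 'caeca': ·  [P2 ends]
  n10 'ec': d→11
  n11 'ecd': b→12
  n12 'ecdb': e→13
  n13 'ecdbe': ·  [P3 ends]
  n14 'ba': d→15
  n15 'bad': d→16
  n16 'badd': ·  [P4 ends]
  n17 'bd': ·  [P5 ends]

Failure links (BFS by depth):
  n1('b'): parent n0 fail=0; on 'b' 0 → fail=0;  out ∅∪∅=∅
  n4('e'): parent n0 fail=0; on 'e' 0 → fail=0;  out {1}∪∅={1}
  n5('c'): parent n0 fail=0; on 'c' 0 → fail=0;  out ∅∪∅=∅
  n2('bb'): parent n1 fail=0; on 'b' 0 → fail=1;  out ∅∪∅=∅
  n6('ca'): parent n5 fail=0; on 'a' 0 → fail=0;  out ∅∪∅=∅
  n10('ec'): parent n4 fail=0; on 'c' 0 → fail=5;  out ∅∪∅=∅
  n14('ba'): parent n1 fail=0; on 'a' 0 → fail=0;  out ∅∪∅=∅
  n17('bd'): parent n1 fail=0; on 'd' 0 → fail=0;  out {5}∪∅={5}
  n3('bbd'): parent n2 fail=1; on 'd' 1 → fail=17;  out {0}∪{5}={0,5}
  n7('cae'): parent n6 fail=0; on 'e' 0 → fail=4;  out ∅∪{1}={1}
  n11('ecd'): parent n10 fail=5; on 'd' 5→0 → fail=0;  out ∅∪∅=∅
  n15('bad'): parent n14 fail=0; on 'd' 0 → fail=0;  out ∅∪∅=∅
  n8('caec'): parent n7 fail=4; on 'c' 4 → fail=10;  out ∅∪∅=∅
  n12('ecdb'): parent n11 fail=0; on 'b' 0 → fail=1;  out ∅∪∅=∅
  n16('badd'): parent n15 fail=0; on 'd' 0 → fail=0;  out {4}∪∅={4}
  n9('caeca'): parent n8 fail=10; on 'a' 10→5 → fail=6;  out {2}∪∅={2}
  n13('ecdbe'): parent n12 fail=1; on 'e' 1→0 → fail=4;  out {3}∪{1}={1,3}

Run:
pos 0 'c': at 5
pos 1 'd': at 0 (fail-walked)
pos 2 'a': at 0
pos 3 'a': at 0
pos 4 'c': at 5
pos 5 'e': at 4 (fail-walked)  ** P1@[5:5]
pos 6 'b': at 1 (fail-walked)
pos 7 'a': at 14
pos 8 'd': at 15
pos 9 'd': at 16  ** P4@[6:9]
pos 10 'b': at 1 (fail-walked)
pos 11 'a': at 14
pos 12 'd': at 15
pos 13 'd': at 16  ** P4@[10:13]
pos 14 'b': at 1 (fail-walked)
pos 15 'e': at 4 (fail-walked)  ** P1@[15:15]
pos 16 'b': at 1 (fail-walked)
pos 17 'a': at 14
pos 18 'c': at 5 (fail-walked)
pos 19 'a': at 6
pos 20 'e': at 7  ** P1@[20:20]
pos 21 'c': at 8
pos 22 'a': at 9  ** P2@[18:22]
pos 23 'd': at 0 (fail-walked)
pos 24 'b': at 1
pos 25 'a': at 14
pos 26 'd': at 15
pos 27 'd': at 16  ** P4@[24:27]
pos 28 'a': at 0 (fail-walked)
pos 29 'b': at 1
pos 30 'e': at 4 (fail-walked)  ** P1@[30:30]
pos 31 'b': at 1 (fail-walked)
pos 32 'd': at 17  ** P5@[31:32]
pos 33 'b': at 1 (fail-walked)
pos 34 'a': at 14
pos 35 'd': at 15
pos 36 'd': at 16  ** P4@[33:36]
pos 37 'b': at 1 (fail-walked)
pos 38 'b': at 2
pos 39 'd': at 3  ** P0@[37:39],P5@[38:39]
pos 40 'a': at 0 (fail-walked)
pos 41 'e': at 4  ** P1@[41:41]

All matches (sorted): [[5,1],[9,4],[13,4],[15,1],[20,1],[22,2],[27,4],[30,1],[32,5],[36,4],[39,0],[39,5],[41,1]]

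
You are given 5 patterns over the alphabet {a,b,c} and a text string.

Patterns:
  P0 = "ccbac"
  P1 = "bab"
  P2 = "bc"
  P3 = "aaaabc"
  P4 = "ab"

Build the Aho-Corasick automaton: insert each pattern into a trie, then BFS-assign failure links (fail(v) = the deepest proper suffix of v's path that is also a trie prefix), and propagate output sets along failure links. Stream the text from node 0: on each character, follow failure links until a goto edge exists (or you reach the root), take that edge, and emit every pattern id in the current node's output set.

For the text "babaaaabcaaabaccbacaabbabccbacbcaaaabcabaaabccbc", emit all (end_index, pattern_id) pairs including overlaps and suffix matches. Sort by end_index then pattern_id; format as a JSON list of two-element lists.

Build:
Trie nodes:
  0='ε' goto a→10 b→6 c→1
  1='c' goto c→2
  2='cc' goto b→3
  3='ccb' goto a→4
  4='ccba' goto c→5
  5='ccbac' goto ·  [P0 ends]
  6='b' goto a→7 c→9
  7='ba' goto b→8
  8='bab' goto ·  [P1 ends]
  9='bc' goto ·  [P2 ends]
  10='a' goto a→11 b→16
  11='aa' goto a→12
  12='aaa' goto a→13
  13='aaaa' goto b→14
  14='aaaab' goto c→15
  15='aaaabc' goto ·  [P3 ends]
  16='ab' goto ·  [P4 ends]

BFS fail/out derivation:
  fail(1) 'c': from fail(0)=0 chase 'c': 0 ⇒ 0;  out=∅∪out(0)=∅
  fail(6) 'b': from fail(0)=0 chase 'b': 0 ⇒ 0;  out=∅∪out(0)=∅
  fail(10) 'a': from fail(0)=0 chase 'a': 0 ⇒ 0;  out=∅∪out(0)=∅
  fail(2) 'cc': from fail(1)=0 chase 'c': 0 ⇒ 1;  out=∅∪out(1)=∅
  fail(7) 'ba': from fail(6)=0 chase 'a': 0 ⇒ 10;  out=∅∪out(10)=∅
  fail(9) 'bc': from fail(6)=0 chase 'c': 0 ⇒ 1;  out={2}∪out(1)={2}
  fail(11) 'aa': from fail(10)=0 chase 'a': 0 ⇒ 10;  out=∅∪out(10)=∅
  fail(16) 'ab': from fail(10)=0 chase 'b': 0 ⇒ 6;  out={4}∪out(6)={4}
  fail(3) 'ccb': from fail(2)=1 chase 'b': 1→0 ⇒ 6;  out=∅∪out(6)=∅
  fail(8) 'bab': from fail(7)=10 chase 'b': 10 ⇒ 16;  out={1}∪out(16)={1,4}
  fail(12) 'aaa': from fail(11)=10 chase 'a': 10 ⇒ 11;  out=∅∪out(11)=∅
  fail(4) 'ccba': from fail(3)=6 chase 'a': 6 ⇒ 7;  out=∅∪out(7)=∅
  fail(13) 'aaaa': from fail(12)=11 chase 'a': 11 ⇒ 12;  out=∅∪out(12)=∅
  fail(5) 'ccbac': from fail(4)=7 chase 'c': 7→10→0 ⇒ 1;  out={0}∪out(1)={0}
  fail(14) 'aaaab': from fail(13)=12 chase 'b': 12→11→10 ⇒ 16;  out=∅∪out(16)={4}
  fail(15) 'aaaabc': from fail(14)=16 chase 'c': 16→6 ⇒ 9;  out={3}∪out(9)={2,3}

Scan:
i=0 'b': node 0→6
i=1 'a': node 6→7
i=2 'b': node 7→8  ** P1@[0:2],P4@[1:2]
i=3 'a': node 8→7 (via fail)
i=4 'a': node 7→11 (via fail)
i=5 'a': node 11→12
i=6 'a': node 12→13
i=7 'b': node 13→14  ** P4@[6:7]
i=8 'c': node 14→15  ** P2@[7:8],P3@[3:8]
i=9 'a': node 15→10 (via fail)
i=10 'a': node 10→11
i=11 'a': node 11→12
i=12 'b': node 12→16 (via fail)  ** P4@[11:12]
i=13 'a': node 16→7 (via fail)
i=14 'c': node 7→1 (via fail)
i=15 'c': node 1→2
i=16 'b': node 2→3
i=17 'a': node 3→4
i=18 'c': node 4→5  ** P0@[14:18]
i=19 'a': node 5→10 (via fail)
i=20 'a': node 10→11
i=21 'b': node 11→16 (via fail)  ** P4@[20:21]
i=22 'b': node 16→6 (via fail)
i=23 'a': node 6→7
i=24 'b': node 7→8  ** P1@[22:24],P4@[23:24]
i=25 'c': node 8→9 (via fail)  ** P2@[24:25]
i=26 'c': node 9→2 (via fail)
i=27 'b': node 2→3
i=28 'a': node 3→4
i=29 'c': node 4→5  ** P0@[25:29]
i=30 'b': node 5→6 (via fail)
i=31 'c': node 6→9  ** P2@[30:31]
i=32 'a': node 9→10 (via fail)
i=33 'a': node 10→11
i=34 'a': node 11→12
i=35 'a': node 12→13
i=36 'b': node 13→14  ** P4@[35:36]
i=37 'c': node 14→15  ** P2@[36:37],P3@[32:37]
i=38 'a': node 15→10 (via fail)
i=39 'b': node 10→16  ** P4@[38:39]
i=40 'a': node 16→7 (via fail)
i=41 'a': node 7→11 (via fail)
i=42 'a': node 11→12
i=43 'b': node 12→16 (via fail)  ** P4@[42:43]
i=44 'c': node 16→9 (via fail)  ** P2@[43:44]
i=45 'c': node 9→2 (via fail)
i=46 'b': node 2→3
i=47 'c': node 3→9 (via fail)  ** P2@[46:47]

Result: [[2,1],[2,4],[7,4],[8,2],[8,3],[12,4],[18,0],[21,4],[24,1],[24,4],[25,2],[29,0],[31,2],[36,4],[37,2],[37,3],[39,4],[43,4],[44,2],[47,2]]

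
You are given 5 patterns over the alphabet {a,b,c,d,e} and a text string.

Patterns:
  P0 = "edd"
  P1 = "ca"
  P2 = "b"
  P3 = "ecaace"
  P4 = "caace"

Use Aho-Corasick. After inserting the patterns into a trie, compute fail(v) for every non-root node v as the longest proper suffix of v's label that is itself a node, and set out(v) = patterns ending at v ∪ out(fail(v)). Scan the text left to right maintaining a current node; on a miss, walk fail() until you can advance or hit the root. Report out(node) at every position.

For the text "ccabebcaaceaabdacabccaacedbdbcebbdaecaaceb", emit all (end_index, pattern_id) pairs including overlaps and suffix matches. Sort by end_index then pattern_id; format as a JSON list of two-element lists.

Build:
Trie nodes:
  n0 'ε': b→6 c→4 e→1
  n1 'e': c→7 d→2
  n2 'ed': d→3
  n3 'edd': ·  [P0 ends]
  n4 'c': a→5
  n5 'ca': a→12  [P1 ends]
  n6 'b': ·  [P2 ends]
  n7 'ec': a→8
  n8 'eca': a→9
  n9 'ecaa': c→10
  n10 'ecaac': e→11
  n11 'ecaace': ·  [P3 ends]
  n12 'caa': c→13
  n13 'caac': e→14
  n14 'caace': ·  [P4 ends]

Failure links (BFS by depth):
  fail(1) 'e': from fail(0)=0 chase 'e': 0 ⇒ 0;  out=∅∪out(0)=∅
  fail(4) 'c': from fail(0)=0 chase 'c': 0 ⇒ 0;  out=∅∪out(0)=∅
  fail(6) 'b': from fail(0)=0 chase 'b': 0 ⇒ 0;  out={2}∪out(0)={2}
  fail(2) 'ed': from fail(1)=0 chase 'd': 0 ⇒ 0;  out=∅∪out(0)=∅
  fail(5) 'ca': from fail(4)=0 chase 'a': 0 ⇒ 0;  out={1}∪out(0)={1}
  fail(7) 'ec': from fail(1)=0 chase 'c': 0 ⇒ 4;  out=∅∪out(4)=∅
  fail(3) 'edd': from fail(2)=0 chase 'd': 0 ⇒ 0;  out={0}∪out(0)={0}
  fail(8) 'eca': from fail(7)=4 chase 'a': 4 ⇒ 5;  out=∅∪out(5)={1}
  fail(12) 'caa': from fail(5)=0 chase 'a': 0 ⇒ 0;  out=∅∪out(0)=∅
  fail(9) 'ecaa': from fail(8)=5 chase 'a': 5 ⇒ 12;  out=∅∪out(12)=∅
  fail(13) 'caac': from fail(12)=0 chase 'c': 0 ⇒ 4;  out=∅∪out(4)=∅
  fail(10) 'ecaac': from fail(9)=12 chase 'c': 12 ⇒ 13;  out=∅∪out(13)=∅
  fail(14) 'caace': from fail(13)=4 chase 'e': 4→0 ⇒ 1;  out={4}∪out(1)={4}
  fail(11) 'ecaace': from fail(10)=13 chase 'e': 13 ⇒ 14;  out={3}∪out(14)={3,4}

Scan:
i=0 'c': node 0→4
i=1 'c': node 4→4 (fail-walked)
i=2 'a': node 4→5  emit P1@[1:2]
i=3 'b': node 5→6 (fail-walked)  emit P2@[3:3]
i=4 'e': node 6→1 (fail-walked)
i=5 'b': node 1→6 (fail-walked)  emit P2@[5:5]
i=6 'c': node 6→4 (fail-walked)
i=7 'a': node 4→5  emit P1@[6:7]
i=8 'a': node 5→12
i=9 'c': node 12→13
i=10 'e': node 13→14  emit P4@[6:10]
i=11 'a': node 14→0 (fail-walked)
i=12 'a': node 0→0
i=13 'b': node 0→6  emit P2@[13:13]
i=14 'd': node 6→0 (fail-walked)
i=15 'a': node 0→0
i=16 'c': node 0→4
i=17 'a': node 4→5  emit P1@[16:17]
i=18 'b': node 5→6 (fail-walked)  emit P2@[18:18]
i=19 'c': node 6→4 (fail-walked)
i=20 'c': node 4→4 (fail-walked)
i=21 'a': node 4→5  emit P1@[20:21]
i=22 'a': node 5→12
i=23 'c': node 12→13
i=24 'e': node 13→14  emit P4@[20:24]
i=25 'd': node 14→2 (fail-walked)
i=26 'b': node 2→6 (fail-walked)  emit P2@[26:26]
i=27 'd': node 6→0 (fail-walked)
i=28 'b': node 0→6  emit P2@[28:28]
i=29 'c': node 6→4 (fail-walked)
i=30 'e': node 4→1 (fail-walked)
i=31 'b': node 1→6 (fail-walked)  emit P2@[31:31]
i=32 'b': node 6→6 (fail-walked)  emit P2@[32:32]
i=33 'd': node 6→0 (fail-walked)
i=34 'a': node 0→0
i=35 'e': node 0→1
i=36 'c': node 1→7
i=37 'a': node 7→8  emit P1@[36:37]
i=38 'a': node 8→9
i=39 'c': node 9→10
i=40 'e': node 10→11  emit P3@[35:40],P4@[36:40]
i=41 'b': node 11→6 (fail-walked)  emit P2@[41:41]

All matches (sorted): [[2,1],[3,2],[5,2],[7,1],[10,4],[13,2],[17,1],[18,2],[21,1],[24,4],[26,2],[28,2],[31,2],[32,2],[37,1],[40,3],[40,4],[41,2]]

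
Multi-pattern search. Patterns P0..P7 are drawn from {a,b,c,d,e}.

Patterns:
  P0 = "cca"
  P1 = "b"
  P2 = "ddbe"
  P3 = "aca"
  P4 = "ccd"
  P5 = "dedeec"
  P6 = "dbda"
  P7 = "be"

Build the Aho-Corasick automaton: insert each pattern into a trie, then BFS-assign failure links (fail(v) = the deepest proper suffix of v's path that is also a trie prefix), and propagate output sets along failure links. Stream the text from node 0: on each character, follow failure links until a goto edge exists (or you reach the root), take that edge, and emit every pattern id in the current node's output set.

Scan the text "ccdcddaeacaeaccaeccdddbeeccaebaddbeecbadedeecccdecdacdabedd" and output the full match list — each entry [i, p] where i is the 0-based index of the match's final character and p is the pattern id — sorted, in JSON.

Build:
Trie nodes:
  0='ε' goto a→9 b→4 c→1 d→5
  1='c' goto c→2
  2='cc' goto a→3 d→12
  3='cca' goto ·  [P0 ends]
  4='b' goto e→21  [P1 ends]
  5='d' goto b→18 d→6 e→13
  6='dd' goto b→7
  7='ddb' goto e→8
  8='ddbe' goto ·  [P2 ends]
  9='a' goto c→10
  10='ac' goto a→11
  11='aca' goto ·  [P3 ends]
  12='ccd' goto ·  [P4 ends]
  13='de' goto d→14
  14='ded' goto e→15
  15='dede' goto e→16
  16='dedee' goto c→17
  17='dedeec' goto ·  [P5 ends]
  18='db' goto d→19
  19='dbd' goto a→20
  20='dbda' goto ·  [P6 ends]
  21='be' goto ·  [P7 ends]

Failure links (BFS by depth):
  n1('c'): parent n0 fail=0; on 'c' 0 → fail=0;  out ∅∪∅=∅
  n4('b'): parent n0 fail=0; on 'b' 0 → fail=0;  out {1}∪∅={1}
  n5('d'): parent n0 fail=0; on 'd' 0 → fail=0;  out ∅∪∅=∅
  n9('a'): parent n0 fail=0; on 'a' 0 → fail=0;  out ∅∪∅=∅
  n2('cc'): parent n1 fail=0; on 'c' 0 → fail=1;  out ∅∪∅=∅
  n6('dd'): parent n5 fail=0; on 'd' 0 → fail=5;  out ∅∪∅=∅
  n10('ac'): parent n9 fail=0; on 'c' 0 → fail=1;  out ∅∪∅=∅
  n13('de'): parent n5 fail=0; on 'e' 0 → fail=0;  out ∅∪∅=∅
  n18('db'): parent n5 fail=0; on 'b' 0 → fail=4;  out ∅∪{1}={1}
  n21('be'): parent n4 fail=0; on 'e' 0 → fail=0;  out {7}∪∅={7}
  n3('cca'): parent n2 fail=1; on 'a' 1→0 → fail=9;  out {0}∪∅={0}
  n7('ddb'): parent n6 fail=5; on 'b' 5 → fail=18;  out ∅∪{1}={1}
  n11('aca'): parent n10 fail=1; on 'a' 1→0 → fail=9;  out {3}∪∅={3}
  n12('ccd'): parent n2 fail=1; on 'd' 1→0 → fail=5;  out {4}∪∅={4}
  n14('ded'): parent n13 fail=0; on 'd' 0 → fail=5;  out ∅∪∅=∅
  n19('dbd'): parent n18 fail=4; on 'd' 4→0 → fail=5;  out ∅∪∅=∅
  n8('ddbe'): parent n7 fail=18; on 'e' 18→4 → fail=21;  out {2}∪{7}={2,7}
  n15('dede'): parent n14 fail=5; on 'e' 5 → fail=13;  out ∅∪∅=∅
  n20('dbda'): parent n19 fail=5; on 'a' 5→0 → fail=9;  out {6}∪∅={6}
  n16('dedee'): parent n15 fail=13; on 'e' 13→0 → fail=0;  out ∅∪∅=∅
  n17('dedeec'): parent n16 fail=0; on 'c' 0 → fail=1;  out {5}∪∅={5}

Scan:
[0] read 'c'  n0⇒n1
[1] read 'c'  n1⇒n2
[2] read 'd'  n2⇒n12  ** P4@[0:2]
[3] read 'c'  n12⇒n1 (fail-walked)
[4] read 'd'  n1⇒n5 (fail-walked)
[5] read 'd'  n5⇒n6
[6] read 'a'  n6⇒n9 (fail-walked)
[7] read 'e'  n9⇒n0 (fail-walked)
[8] read 'a'  n0⇒n9
[9] read 'c'  n9⇒n10
[10] read 'a'  n10⇒n11  ** P3@[8:10]
[11] read 'e'  n11⇒n0 (fail-walked)
[12] read 'a'  n0⇒n9
[13] read 'c'  n9⇒n10
[14] read 'c'  n10⇒n2 (fail-walked)
[15] read 'a'  n2⇒n3  ** P0@[13:15]
[16] read 'e'  n3⇒n0 (fail-walked)
[17] read 'c'  n0⇒n1
[18] read 'c'  n1⇒n2
[19] read 'd'  n2⇒n12  ** P4@[17:19]
[20] read 'd'  n12⇒n6 (fail-walked)
[21] read 'd'  n6⇒n6 (fail-walked)
[22] read 'b'  n6⇒n7  ** P1@[22:22]
[23] read 'e'  n7⇒n8  ** P2@[20:23],P7@[22:23]
[24] read 'e'  n8⇒n0 (fail-walked)
[25] read 'c'  n0⇒n1
[26] read 'c'  n1⇒n2
[27] read 'a'  n2⇒n3  ** P0@[25:27]
[28] read 'e'  n3⇒n0 (fail-walked)
[29] read 'b'  n0⇒n4  ** P1@[29:29]
[30] read 'a'  n4⇒n9 (fail-walked)
[31] read 'd'  n9⇒n5 (fail-walked)
[32] read 'd'  n5⇒n6
[33] read 'b'  n6⇒n7  ** P1@[33:33]
[34] read 'e'  n7⇒n8  ** P2@[31:34],P7@[33:34]
[35] read 'e'  n8⇒n0 (fail-walked)
[36] read 'c'  n0⇒n1
[37] read 'b'  n1⇒n4 (fail-walked)  ** P1@[37:37]
[38] read 'a'  n4⇒n9 (fail-walked)
[39] read 'd'  n9⇒n5 (fail-walked)
[40] read 'e'  n5⇒n13
[41] read 'd'  n13⇒n14
[42] read 'e'  n14⇒n15
[43] read 'e'  n15⇒n16
[44] read 'c'  n16⇒n17  ** P5@[39:44]
[45] read 'c'  n17⇒n2 (fail-walked)
[46] read 'c'  n2⇒n2 (fail-walked)
[47] read 'd'  n2⇒n12  ** P4@[45:47]
[48] read 'e'  n12⇒n13 (fail-walked)
[49] read 'c'  n13⇒n1 (fail-walked)
[50] read 'd'  n1⇒n5 (fail-walked)
[51] read 'a'  n5⇒n9 (fail-walked)
[52] read 'c'  n9⇒n10
[53] read 'd'  n10⇒n5 (fail-walked)
[54] read 'a'  n5⇒n9 (fail-walked)
[55] read 'b'  n9⇒n4 (fail-walked)  ** P1@[55:55]
[56] read 'e'  n4⇒n21  ** P7@[55:56]
[57] read 'd'  n21⇒n5 (fail-walked)
[58] read 'd'  n5⇒n6

Matches: [[2,4],[10,3],[15,0],[19,4],[22,1],[23,2],[23,7],[27,0],[29,1],[33,1],[34,2],[34,7],[37,1],[44,5],[47,4],[55,1],[56,7]]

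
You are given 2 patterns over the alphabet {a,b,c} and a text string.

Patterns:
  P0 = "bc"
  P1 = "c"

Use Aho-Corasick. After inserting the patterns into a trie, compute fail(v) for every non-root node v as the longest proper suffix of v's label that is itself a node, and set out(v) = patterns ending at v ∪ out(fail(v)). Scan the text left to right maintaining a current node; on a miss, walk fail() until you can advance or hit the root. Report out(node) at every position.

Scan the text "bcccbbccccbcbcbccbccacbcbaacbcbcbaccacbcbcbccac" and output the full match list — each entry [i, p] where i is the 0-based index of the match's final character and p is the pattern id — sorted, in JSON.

Build automaton:
Trie (insert patterns):
  0='ε' goto b→1 c→3
  1='b' goto c→2
  2='bc' goto ·  [P0 ends]
  3='c' goto ·  [P1 ends]

Failure links (BFS by depth):
  fail(1) 'b': from fail(0)=0 chase 'b': 0 ⇒ 0;  out=∅∪out(0)=∅
  fail(3) 'c': from fail(0)=0 chase 'c': 0 ⇒ 0;  out={1}∪out(0)={1}
  fail(2) 'bc': from fail(1)=0 chase 'c': 0 ⇒ 3;  out={0}∪out(3)={0,1}

Run:
[0] read 'b'  n0⇒n1
[1] read 'c'  n1⇒n2  → match P0@[0:1],P1@[1:1]
[2] read 'c'  n2⇒n3 ·f  → match P1@[2:2]
[3] read 'c'  n3⇒n3 ·f  → match P1@[3:3]
[4] read 'b'  n3⇒n1 ·f
[5] read 'b'  n1⇒n1 ·f
[6] read 'c'  n1⇒n2  → match P0@[5:6],P1@[6:6]
[7] read 'c'  n2⇒n3 ·f  → match P1@[7:7]
[8] read 'c'  n3⇒n3 ·f  → match P1@[8:8]
[9] read 'c'  n3⇒n3 ·f  → match P1@[9:9]
[10] read 'b'  n3⇒n1 ·f
[11] read 'c'  n1⇒n2  → match P0@[10:11],P1@[11:11]
[12] read 'b'  n2⇒n1 ·f
[13] read 'c'  n1⇒n2  → match P0@[12:13],P1@[13:13]
[14] read 'b'  n2⇒n1 ·f
[15] read 'c'  n1⇒n2  → match P0@[14:15],P1@[15:15]
[16] read 'c'  n2⇒n3 ·f  → match P1@[16:16]
[17] read 'b'  n3⇒n1 ·f
[18] read 'c'  n1⇒n2  → match P0@[17:18],P1@[18:18]
[19] read 'c'  n2⇒n3 ·f  → match P1@[19:19]
[20] read 'a'  n3⇒n0 ·f
[21] read 'c'  n0⇒n3  → match P1@[21:21]
[22] read 'b'  n3⇒n1 ·f
[23] read 'c'  n1⇒n2  → match P0@[22:23],P1@[23:23]
[24] read 'b'  n2⇒n1 ·f
[25] read 'a'  n1⇒n0 ·f
[26] read 'a'  n0⇒n0
[27] read 'c'  n0⇒n3  → match P1@[27:27]
[28] read 'b'  n3⇒n1 ·f
[29] read 'c'  n1⇒n2  → match P0@[28:29],P1@[29:29]
[30] read 'b'  n2⇒n1 ·f
[31] read 'c'  n1⇒n2  → match P0@[30:31],P1@[31:31]
[32] read 'b'  n2⇒n1 ·f
[33] read 'a'  n1⇒n0 ·f
[34] read 'c'  n0⇒n3  → match P1@[34:34]
[35] read 'c'  n3⇒n3 ·f  → match P1@[35:35]
[36] read 'a'  n3⇒n0 ·f
[37] read 'c'  n0⇒n3  → match P1@[37:37]
[38] read 'b'  n3⇒n1 ·f
[39] read 'c'  n1⇒n2  → match P0@[38:39],P1@[39:39]
[40] read 'b'  n2⇒n1 ·f
[41] read 'c'  n1⇒n2  → match P0@[40:41],P1@[41:41]
[42] read 'b'  n2⇒n1 ·f
[43] read 'c'  n1⇒n2  → match P0@[42:43],P1@[43:43]
[44] read 'c'  n2⇒n3 ·f  → match P1@[44:44]
[45] read 'a'  n3⇒n0 ·f
[46] read 'c'  n0⇒n3  → match P1@[46:46]

All matches (sorted): [[1,0],[1,1],[2,1],[3,1],[6,0],[6,1],[7,1],[8,1],[9,1],[11,0],[11,1],[13,0],[13,1],[15,0],[15,1],[16,1],[18,0],[18,1],[19,1],[21,1],[23,0],[23,1],[27,1],[29,0],[29,1],[31,0],[31,1],[34,1],[35,1],[37,1],[39,0],[39,1],[41,0],[41,1],[43,0],[43,1],[44,1],[46,1]]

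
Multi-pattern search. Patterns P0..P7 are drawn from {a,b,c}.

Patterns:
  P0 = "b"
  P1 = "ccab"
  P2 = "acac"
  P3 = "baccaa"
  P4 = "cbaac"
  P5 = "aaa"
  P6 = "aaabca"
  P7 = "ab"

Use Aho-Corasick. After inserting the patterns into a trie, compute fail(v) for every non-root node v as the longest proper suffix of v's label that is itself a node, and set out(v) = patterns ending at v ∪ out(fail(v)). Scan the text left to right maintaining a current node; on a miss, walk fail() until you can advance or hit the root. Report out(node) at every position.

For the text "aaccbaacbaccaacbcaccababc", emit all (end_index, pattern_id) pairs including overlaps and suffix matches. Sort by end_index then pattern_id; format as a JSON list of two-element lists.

Build:
Trie nodes:
  0='ε' goto a→6 b→1 c→2
  1='b' goto a→10  [P0 ends]
  2='c' goto b→15 c→3
  3='cc' goto a→4
  4='cca' goto b→5
  5='ccab' goto ·  [P1 ends]
  6='a' goto a→19 b→24 c→7
  7='ac' goto a→8
  8='aca' goto c→9
  9='acac' goto ·  [P2 ends]
  10='ba' goto c→11
  11='bac' goto c→12
  12='bacc' goto a→13
  13='bacca' goto a→14
  14='baccaa' goto ·  [P3 ends]
  15='cb' goto a→16
  16='cba' goto a→17
  17='cbaa' goto c→18
  18='cbaac' goto ·  [P4 ends]
  19='aa' goto a→20
  20='aaa' goto b→21  [P5 ends]
  21='aaab' goto c→22
  22='aaabc' goto a→23
  23='aaabca' goto ·  [P6 ends]
  24='ab' goto ·  [P7 ends]

BFS fail/out derivation:
  n1('b'): parent n0 fail=0; on 'b' 0 → fail=0;  out {0}∪∅={0}
  n2('c'): parent n0 fail=0; on 'c' 0 → fail=0;  out ∅∪∅=∅
  n6('a'): parent n0 fail=0; on 'a' 0 → fail=0;  out ∅∪∅=∅
  n3('cc'): parent n2 fail=0; on 'c' 0 → fail=2;  out ∅∪∅=∅
  n7('ac'): parent n6 fail=0; on 'c' 0 → fail=2;  out ∅∪∅=∅
  n10('ba'): parent n1 fail=0; on 'a' 0 → fail=6;  out ∅∪∅=∅
  n15('cb'): parent n2 fail=0; on 'b' 0 → fail=1;  out ∅∪{0}={0}
  n19('aa'): parent n6 fail=0; on 'a' 0 → fail=6;  out ∅∪∅=∅
  n24('ab'): parent n6 fail=0; on 'b' 0 → fail=1;  out {7}∪{0}={0,7}
  n4('cca'): parent n3 fail=2; on 'a' 2→0 → fail=6;  out ∅∪∅=∅
  n8('aca'): parent n7 fail=2; on 'a' 2→0 → fail=6;  out ∅∪∅=∅
  n11('bac'): parent n10 fail=6; on 'c' 6 → fail=7;  out ∅∪∅=∅
  n16('cba'): parent n15 fail=1; on 'a' 1 → fail=10;  out ∅∪∅=∅
  n20('aaa'): parent n19 fail=6; on 'a' 6 → fail=19;  out {5}∪∅={5}
  n5('ccab'): parent n4 fail=6; on 'b' 6 → fail=24;  out {1}∪{0,7}={0,1,7}
  n9('acac'): parent n8 fail=6; on 'c' 6 → fail=7;  out {2}∪∅={2}
  n12('bacc'): parent n11 fail=7; on 'c' 7→2 → fail=3;  out ∅∪∅=∅
  n17('cbaa'): parent n16 fail=10; on 'a' 10→6 → fail=19;  out ∅∪∅=∅
  n21('aaab'): parent n20 fail=19; on 'b' 19→6 → fail=24;  out ∅∪{0,7}={0,7}
  n13('bacca'): parent n12 fail=3; on 'a' 3 → fail=4;  out ∅∪∅=∅
  n18('cbaac'): parent n17 fail=19; on 'c' 19→6 → fail=7;  out {4}∪∅={4}
  n22('aaabc'): parent n21 fail=24; on 'c' 24→1→0 → fail=2;  out ∅∪∅=∅
  n14('baccaa'): parent n13 fail=4; on 'a' 4→6 → fail=19;  out {3}∪∅={3}
  n23('aaabca'): parent n22 fail=2; on 'a' 2→0 → fail=6;  out {6}∪∅={6}

Scan:
[0] read 'a'  n0⇒n6
[1] read 'a'  n6⇒n19
[2] read 'c'  n19⇒n7 (via fail)
[3] read 'c'  n7⇒n3 (via fail)
[4] read 'b'  n3⇒n15 (via fail)  → match P0@[4:4]
[5] read 'a'  n15⇒n16
[6] read 'a'  n16⇒n17
[7] read 'c'  n17⇒n18  → match P4@[3:7]
[8] read 'b'  n18⇒n15 (via fail)  → match P0@[8:8]
[9] read 'a'  n15⇒n16
[10] read 'c'  n16⇒n11 (via fail)
[11] read 'c'  n11⇒n12
[12] read 'a'  n12⇒n13
[13] read 'a'  n13⇒n14  → match P3@[8:13]
[14] read 'c'  n14⇒n7 (via fail)
[15] read 'b'  n7⇒n15 (via fail)  → match P0@[15:15]
[16] read 'c'  n15⇒n2 (via fail)
[17] read 'a'  n2⇒n6 (via fail)
[18] read 'c'  n6⇒n7
[19] read 'c'  n7⇒n3 (via fail)
[20] read 'a'  n3⇒n4
[21] read 'b'  n4⇒n5  → match P0@[21:21],P1@[18:21],P7@[20:21]
[22] read 'a'  n5⇒n10 (via fail)
[23] read 'b'  n10⇒n24 (via fail)  → match P0@[23:23],P7@[22:23]
[24] read 'c'  n24⇒n2 (via fail)

Matches: [[4,0],[7,4],[8,0],[13,3],[15,0],[21,0],[21,1],[21,7],[23,0],[23,7]]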